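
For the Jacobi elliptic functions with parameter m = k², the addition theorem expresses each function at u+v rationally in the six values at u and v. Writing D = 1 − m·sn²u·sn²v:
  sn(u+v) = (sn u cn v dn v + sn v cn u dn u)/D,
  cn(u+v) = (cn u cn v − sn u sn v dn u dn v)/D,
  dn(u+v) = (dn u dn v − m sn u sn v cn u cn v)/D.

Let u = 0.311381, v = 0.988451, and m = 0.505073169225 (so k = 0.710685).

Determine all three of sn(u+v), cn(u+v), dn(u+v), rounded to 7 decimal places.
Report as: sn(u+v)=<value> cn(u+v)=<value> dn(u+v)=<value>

sn u = 0.3040051666629504, cn u = 0.9526703829983547, dn u = 0.9763818778415435
sn v = 0.7968911497623922, cn v = 0.604122914174237, dn v = 0.8241726791981285
m = k² = 0.505073169225
D = 1 − m·sn²u·sn²v = 0.9703575405271164
sn(u+v) = (sn u·cn v·dn v + sn v·cn u·dn u)/D = 0.8926089775987886/0.9703575405271164 = 0.9198763757881519
cn(u+v) = (cn u·cn v − sn u·sn v·dn u·dn v)/D = 0.3805824083794201/0.9703575405271164 = 0.392208430897214
dn(u+v) = (dn u·dn v − m·sn u·sn v·cn u·cn v)/D = 0.7342862598747251/0.9703575405271164 = 0.7567172193827103

sn(u+v)=0.9198764 cn(u+v)=0.3922084 dn(u+v)=0.7567172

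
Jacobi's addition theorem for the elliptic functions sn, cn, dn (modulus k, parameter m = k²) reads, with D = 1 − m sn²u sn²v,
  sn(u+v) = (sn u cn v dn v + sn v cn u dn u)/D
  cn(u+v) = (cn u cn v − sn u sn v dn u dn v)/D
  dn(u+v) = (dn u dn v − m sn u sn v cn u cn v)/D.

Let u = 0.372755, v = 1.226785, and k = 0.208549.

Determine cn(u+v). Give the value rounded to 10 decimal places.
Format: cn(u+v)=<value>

sn u = 0.3638426203653748, cn u = 0.931460438024964, dn u = 0.9971170318162685
sn v = 0.9380284866885665, cn v = 0.3465581598530869, dn v = 0.9806787941915238
m = k² = 0.043492685401
D = 1 − m·sn²u·sn²v = 0.9949338806129313
cn(u+v) = (cn u·cn v − sn u·sn v·dn u·dn v)/D = -0.01093037029315812/0.9949338806129313 = -0.01098602681660056

cn(u+v)=-0.0109860268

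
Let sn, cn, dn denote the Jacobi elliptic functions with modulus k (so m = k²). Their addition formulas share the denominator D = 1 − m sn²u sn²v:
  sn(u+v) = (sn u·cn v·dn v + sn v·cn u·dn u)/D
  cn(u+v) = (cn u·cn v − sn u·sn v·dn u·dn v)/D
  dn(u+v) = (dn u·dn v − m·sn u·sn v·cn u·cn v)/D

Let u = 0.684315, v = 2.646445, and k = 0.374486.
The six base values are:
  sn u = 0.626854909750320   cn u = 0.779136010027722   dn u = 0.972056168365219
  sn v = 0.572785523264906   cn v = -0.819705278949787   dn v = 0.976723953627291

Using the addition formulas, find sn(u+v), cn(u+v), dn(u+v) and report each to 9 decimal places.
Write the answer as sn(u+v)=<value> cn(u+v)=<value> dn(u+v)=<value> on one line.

sn(u+v)=-0.069322410 cn(u+v)=-0.997594308 dn(u+v)=0.999662975

m = k² = 0.140239764196
D = 1 − m·sn²u·sn²v = 0.9819203798282855
sn(u+v) = (sn u·cn v·dn v + sn v·cn u·dn u)/D = -0.0680690868752114/0.9819203798282855 = -0.06932240971219587
cn(u+v) = (cn u·cn v − sn u·sn v·dn u·dn v)/D = -0.9795581819035046/0.9819203798282855 = -0.9975943080790379
dn(u+v) = (dn u·dn v − m·sn u·sn v·cn u·cn v)/D = 0.9815894484540032/0.9819203798282855 = 0.9996629753480214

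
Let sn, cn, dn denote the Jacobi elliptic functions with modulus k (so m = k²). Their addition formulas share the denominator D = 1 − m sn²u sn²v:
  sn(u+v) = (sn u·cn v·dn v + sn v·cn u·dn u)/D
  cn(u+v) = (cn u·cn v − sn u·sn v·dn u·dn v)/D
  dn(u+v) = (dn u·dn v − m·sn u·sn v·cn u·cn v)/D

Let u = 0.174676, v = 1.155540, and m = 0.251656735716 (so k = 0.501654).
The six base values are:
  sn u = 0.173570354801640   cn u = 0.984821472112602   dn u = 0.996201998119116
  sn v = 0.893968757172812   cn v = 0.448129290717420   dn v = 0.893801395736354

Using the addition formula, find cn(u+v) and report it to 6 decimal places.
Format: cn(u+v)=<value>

cn(u+v)=0.305014

m = k² = 0.251656735716
D = 1 − m·sn²u·sn²v = 0.9939409526876175
cn(u+v) = (cn u·cn v − sn u·sn v·dn u·dn v)/D = 0.3031660737510078/0.9939409526876175 = 0.3050141690321205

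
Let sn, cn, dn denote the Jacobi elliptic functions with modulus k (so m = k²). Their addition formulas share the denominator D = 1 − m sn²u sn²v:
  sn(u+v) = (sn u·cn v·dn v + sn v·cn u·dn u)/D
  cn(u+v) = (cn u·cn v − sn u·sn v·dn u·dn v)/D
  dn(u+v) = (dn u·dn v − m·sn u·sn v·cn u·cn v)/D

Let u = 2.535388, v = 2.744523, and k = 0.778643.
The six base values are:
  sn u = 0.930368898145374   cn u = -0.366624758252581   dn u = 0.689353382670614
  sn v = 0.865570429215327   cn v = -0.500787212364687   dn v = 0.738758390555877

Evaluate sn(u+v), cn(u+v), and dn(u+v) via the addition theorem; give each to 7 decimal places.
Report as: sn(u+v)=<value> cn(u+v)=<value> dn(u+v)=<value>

sn(u+v)=-0.9277208 cn(u+v)=-0.3732749 dn(u+v)=0.6915138

m = k² = 0.606284921449
D = 1 − m·sn²u·sn²v = 0.6068195125482796
sn(u+v) = (sn u·cn v·dn v + sn v·cn u·dn u)/D = -0.5629590718102854/0.6068195125482796 = -0.9277207805104906
cn(u+v) = (cn u·cn v − sn u·sn v·dn u·dn v)/D = -0.2265104948470017/0.6068195125482796 = -0.3732749032670239
dn(u+v) = (dn u·dn v − m·sn u·sn v·cn u·cn v)/D = 0.4196240403664115/0.6068195125482796 = 0.6915137560495396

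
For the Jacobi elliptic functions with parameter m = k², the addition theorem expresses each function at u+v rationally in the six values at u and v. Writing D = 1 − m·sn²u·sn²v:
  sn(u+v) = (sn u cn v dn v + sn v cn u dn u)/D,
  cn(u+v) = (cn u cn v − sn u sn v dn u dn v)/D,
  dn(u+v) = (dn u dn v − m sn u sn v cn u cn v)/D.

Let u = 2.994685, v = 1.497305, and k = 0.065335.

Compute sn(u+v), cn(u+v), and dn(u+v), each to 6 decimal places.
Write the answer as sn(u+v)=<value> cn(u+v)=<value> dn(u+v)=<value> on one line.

sn(u+v)=-0.974802 cn(u+v)=-0.223074 dn(u+v)=0.997970

sn u = 0.1497010650118413, cn u = -0.9887313038102518, dn u = 0.999952167623146
sn v = 0.9971879674519212, cn v = 0.07494102727549213, dn v = 0.9978753986619095
m = k² = 0.004268662225
D = 1 − m·sn²u·sn²v = 0.9999048747897095
sn(u+v) = (sn u·cn v·dn v + sn v·cn u·dn u)/D = -0.9747088826032233/0.9999048747897095 = -0.9748016108114433
cn(u+v) = (cn u·cn v − sn u·sn v·dn u·dn v)/D = -0.2230523543982454/0.9999048747897095 = -0.2230735743189128
dn(u+v) = (dn u·dn v − m·sn u·sn v·cn u·cn v)/D = 0.997874884175564/0.9999048747897095 = 0.9979698162641997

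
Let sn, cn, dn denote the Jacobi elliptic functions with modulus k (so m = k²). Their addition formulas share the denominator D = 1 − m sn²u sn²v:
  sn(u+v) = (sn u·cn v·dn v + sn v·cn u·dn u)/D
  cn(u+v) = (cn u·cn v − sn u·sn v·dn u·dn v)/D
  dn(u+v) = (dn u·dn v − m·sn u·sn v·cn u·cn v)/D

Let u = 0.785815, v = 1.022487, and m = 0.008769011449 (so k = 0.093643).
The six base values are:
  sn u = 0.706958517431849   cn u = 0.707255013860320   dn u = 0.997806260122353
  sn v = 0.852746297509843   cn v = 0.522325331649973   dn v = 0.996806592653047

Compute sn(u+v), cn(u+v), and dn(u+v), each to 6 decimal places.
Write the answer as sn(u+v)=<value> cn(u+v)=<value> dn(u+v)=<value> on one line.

sn(u+v)=0.972970 cn(u+v)=-0.230932 dn(u+v)=0.995841

m = k² = 0.008769011449
D = 1 − m·sn²u·sn²v = 0.9968130284655371
sn(u+v) = (sn u·cn v·dn v + sn v·cn u·dn u)/D = 0.9698691669977731/0.9968130284655371 = 0.9729699946746878
cn(u+v) = (cn u·cn v − sn u·sn v·dn u·dn v)/D = -0.2301955964515428/0.9968130284655371 = -0.230931568787678
dn(u+v) = (dn u·dn v − m·sn u·sn v·cn u·cn v)/D = 0.9926669514050487/0.9968130284655371 = 0.9958406672644811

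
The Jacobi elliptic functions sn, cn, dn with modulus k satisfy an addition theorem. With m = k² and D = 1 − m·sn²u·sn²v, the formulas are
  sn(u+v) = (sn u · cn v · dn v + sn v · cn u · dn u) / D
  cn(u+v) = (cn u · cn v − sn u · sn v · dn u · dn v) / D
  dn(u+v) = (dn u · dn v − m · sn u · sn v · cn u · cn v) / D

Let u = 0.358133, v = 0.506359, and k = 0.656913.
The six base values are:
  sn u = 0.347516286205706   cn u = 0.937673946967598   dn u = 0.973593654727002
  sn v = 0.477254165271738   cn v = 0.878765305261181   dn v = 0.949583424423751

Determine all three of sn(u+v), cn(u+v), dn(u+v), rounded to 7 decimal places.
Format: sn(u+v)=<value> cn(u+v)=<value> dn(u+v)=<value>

m = k² = 0.431534689569
D = 1 − m·sn²u·sn²v = 0.9881295962050774
sn(u+v) = (sn u·cn v·dn v + sn v·cn u·dn u)/D = 0.7256805015800975/0.9881295962050774 = 0.7343981036162478
cn(u+v) = (cn u·cn v − sn u·sn v·dn u·dn v)/D = 0.6706622909653318/0.9881295962050774 = 0.6787189590727954
dn(u+v) = (dn u·dn v − m·sn u·sn v·cn u·cn v)/D = 0.8655337490822133/0.9881295962050774 = 0.875931408598938

sn(u+v)=0.7343981 cn(u+v)=0.6787190 dn(u+v)=0.8759314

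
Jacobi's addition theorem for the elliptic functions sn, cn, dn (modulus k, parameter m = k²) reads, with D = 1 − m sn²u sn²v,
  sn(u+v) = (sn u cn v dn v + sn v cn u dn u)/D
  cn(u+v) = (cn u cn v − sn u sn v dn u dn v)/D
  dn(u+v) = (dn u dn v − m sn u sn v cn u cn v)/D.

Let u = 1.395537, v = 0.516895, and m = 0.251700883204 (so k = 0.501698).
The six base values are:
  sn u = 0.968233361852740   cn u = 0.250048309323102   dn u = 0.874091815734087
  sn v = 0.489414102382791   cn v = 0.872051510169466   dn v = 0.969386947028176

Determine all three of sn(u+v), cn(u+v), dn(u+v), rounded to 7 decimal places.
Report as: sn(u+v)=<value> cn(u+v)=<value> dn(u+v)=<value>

sn(u+v)=0.9809106 cn(u+v)=-0.1944590 dn(u+v)=0.8705269

m = k² = 0.251700883204
D = 1 − m·sn²u·sn²v = 0.9434805686516292
sn(u+v) = (sn u·cn v·dn v + sn v·cn u·dn u)/D = 0.9254701352833928/0.9434805686516292 = 0.9809106472706947
cn(u+v) = (cn u·cn v − sn u·sn v·dn u·dn v)/D = -0.1834682864195889/0.9434805686516292 = -0.1944589984315117
dn(u+v) = (dn u·dn v − m·sn u·sn v·cn u·cn v)/D = 0.8213251747553092/0.9434805686516292 = 0.8705268577275547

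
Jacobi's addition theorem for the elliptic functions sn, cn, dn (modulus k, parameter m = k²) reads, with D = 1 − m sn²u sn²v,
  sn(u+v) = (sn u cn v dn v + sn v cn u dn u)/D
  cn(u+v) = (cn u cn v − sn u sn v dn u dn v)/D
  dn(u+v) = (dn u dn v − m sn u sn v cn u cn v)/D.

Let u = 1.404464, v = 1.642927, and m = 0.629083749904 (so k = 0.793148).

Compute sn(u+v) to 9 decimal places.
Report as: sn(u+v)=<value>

sn u = 0.9344633609972927, cn u = 0.3560593025798419, dn u = 0.6713198734688095
sn v = 0.9782039573929204, cn v = 0.2076463766619335, dn v = 0.6309044819155102
m = k² = 0.629083749904
D = 1 − m·sn²u·sn²v = 0.4743558278080478
sn(u+v) = (sn u·cn v·dn v + sn v·cn u·dn u)/D = 0.356239185087082/0.4743558278080478 = 0.7509956960647635

sn(u+v)=0.750995696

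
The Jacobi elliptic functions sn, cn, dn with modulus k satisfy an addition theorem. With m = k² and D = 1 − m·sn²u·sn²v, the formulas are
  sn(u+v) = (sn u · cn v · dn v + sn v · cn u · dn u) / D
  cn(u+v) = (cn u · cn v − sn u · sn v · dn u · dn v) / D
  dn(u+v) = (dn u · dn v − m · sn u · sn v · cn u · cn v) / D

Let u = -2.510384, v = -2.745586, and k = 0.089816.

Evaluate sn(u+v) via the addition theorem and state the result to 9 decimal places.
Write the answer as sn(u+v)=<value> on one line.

sn(u+v)=0.861759578

sn u = -0.5949891441770992, cn u = -0.8037337359545156, dn u = 0.9985710866197934
sn v = -0.3915233425800047, cn v = -0.9201681760498894, dn v = 0.9993815179987158
m = k² = 0.008066913856
D = 1 − m·sn²u·sn²v = 0.9995622352151734
sn(u+v) = (sn u·cn v·dn v + sn v·cn u·dn u)/D = 0.8613823304506647/0.9995622352151734 = 0.8617595784470959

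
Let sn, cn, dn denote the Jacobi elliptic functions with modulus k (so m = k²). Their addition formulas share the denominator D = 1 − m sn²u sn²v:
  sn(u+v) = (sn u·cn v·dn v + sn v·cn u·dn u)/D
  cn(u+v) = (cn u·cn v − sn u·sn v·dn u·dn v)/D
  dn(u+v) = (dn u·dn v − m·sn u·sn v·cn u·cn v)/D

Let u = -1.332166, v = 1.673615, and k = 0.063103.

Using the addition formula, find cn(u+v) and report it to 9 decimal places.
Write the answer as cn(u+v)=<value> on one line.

sn u = -0.9714026112869516, cn u = 0.2374383431227814, dn u = 0.9981194837445803
sn v = 0.9948987582539639, cn v = -0.1008784457885857, dn v = 0.9980273212402975
m = k² = 0.003981988609
D = 1 − m·sn²u·sn²v = 0.9962807418431149
cn(u+v) = (cn u·cn v − sn u·sn v·dn u·dn v)/D = 0.9387745161618144/0.9962807418431149 = 0.942279095373344

cn(u+v)=0.942279095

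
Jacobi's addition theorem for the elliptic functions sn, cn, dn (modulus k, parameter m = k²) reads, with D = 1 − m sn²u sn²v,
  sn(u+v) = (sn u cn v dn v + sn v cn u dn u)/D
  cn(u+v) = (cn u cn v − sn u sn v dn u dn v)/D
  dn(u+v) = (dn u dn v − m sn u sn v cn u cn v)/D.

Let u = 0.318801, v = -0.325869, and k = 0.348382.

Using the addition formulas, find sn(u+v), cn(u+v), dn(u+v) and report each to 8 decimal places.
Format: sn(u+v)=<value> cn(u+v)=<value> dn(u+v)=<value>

sn u = 0.3128186167144975, cn u = 0.9498128831705897, dn u = 0.9940439013410414
sn v = -0.3194832745373515, cn v = 0.9475919149564813, dn v = 0.9937866045306209
m = k² = 0.121370017924
D = 1 − m·sn²u·sn²v = 0.9987877481579464
sn(u+v) = (sn u·cn v·dn v + sn v·cn u·dn u)/D = -0.007059365892981507/0.9987877481579464 = -0.007067934009003434
cn(u+v) = (cn u·cn v − sn u·sn v·dn u·dn v)/D = 0.9987628002802319/0.9987877481579464 = 0.999975021842468
dn(u+v) = (dn u·dn v − m·sn u·sn v·cn u·cn v)/D = 0.9987847202668074/0.9987877481579464 = 0.9999969684338393

sn(u+v)=-0.00706793 cn(u+v)=0.99997502 dn(u+v)=0.99999697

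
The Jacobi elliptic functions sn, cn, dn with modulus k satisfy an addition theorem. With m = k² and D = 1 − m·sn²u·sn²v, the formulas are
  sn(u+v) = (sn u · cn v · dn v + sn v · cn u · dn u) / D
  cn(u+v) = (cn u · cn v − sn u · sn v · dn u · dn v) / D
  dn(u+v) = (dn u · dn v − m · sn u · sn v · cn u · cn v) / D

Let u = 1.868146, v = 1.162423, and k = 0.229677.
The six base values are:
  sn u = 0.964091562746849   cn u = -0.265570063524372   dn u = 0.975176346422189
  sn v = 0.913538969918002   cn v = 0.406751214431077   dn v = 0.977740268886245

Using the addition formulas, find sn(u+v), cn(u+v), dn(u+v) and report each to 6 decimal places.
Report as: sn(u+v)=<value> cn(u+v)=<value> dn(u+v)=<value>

m = k² = 0.052751524329
D = 1 − m·sn²u·sn²v = 0.9590809318851878
sn(u+v) = (sn u·cn v·dn v + sn v·cn u·dn u)/D = 0.1468301921222825/0.9590809318851878 = 0.1530946839216898
cn(u+v) = (cn u·cn v − sn u·sn v·dn u·dn v)/D = -0.9477748301084461/0.9590809318851878 = -0.9882115248037324
dn(u+v) = (dn u·dn v − m·sn u·sn v·cn u·cn v)/D = 0.9584878498118957/0.9590809318851878 = 0.9993816141541608

sn(u+v)=0.153095 cn(u+v)=-0.988212 dn(u+v)=0.999382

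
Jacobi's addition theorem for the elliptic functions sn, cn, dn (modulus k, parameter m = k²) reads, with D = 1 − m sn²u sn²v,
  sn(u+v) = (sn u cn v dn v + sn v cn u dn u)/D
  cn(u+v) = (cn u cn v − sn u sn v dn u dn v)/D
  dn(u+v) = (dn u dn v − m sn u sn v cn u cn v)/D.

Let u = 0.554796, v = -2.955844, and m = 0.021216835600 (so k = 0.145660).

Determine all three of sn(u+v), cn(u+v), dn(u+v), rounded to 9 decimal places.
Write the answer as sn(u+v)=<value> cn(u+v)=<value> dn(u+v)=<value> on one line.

sn u = 0.526287351907542, cn u = 0.8503067818276807, dn u = 0.9970573681163734
sn v = -0.2012021330757757, cn v = -0.9795497443446953, dn v = 0.9995704546109333
m = k² = 0.0212168356
D = 1 − m·sn²u·sn²v = 0.9997621015358379
sn(u+v) = (sn u·cn v·dn v + sn v·cn u·dn u)/D = -0.6858833021784253/0.9997621015358379 = -0.6860465115898763
cn(u+v) = (cn u·cn v − sn u·sn v·dn u·dn v)/D = -0.7273845994109128/0.9997621015358379 = -0.7275576842665891
dn(u+v) = (dn u·dn v − m·sn u·sn v·cn u·cn v)/D = 0.9947578089301205/0.9997621015358379 = 0.9949945165974687

sn(u+v)=-0.686046512 cn(u+v)=-0.727557684 dn(u+v)=0.994994517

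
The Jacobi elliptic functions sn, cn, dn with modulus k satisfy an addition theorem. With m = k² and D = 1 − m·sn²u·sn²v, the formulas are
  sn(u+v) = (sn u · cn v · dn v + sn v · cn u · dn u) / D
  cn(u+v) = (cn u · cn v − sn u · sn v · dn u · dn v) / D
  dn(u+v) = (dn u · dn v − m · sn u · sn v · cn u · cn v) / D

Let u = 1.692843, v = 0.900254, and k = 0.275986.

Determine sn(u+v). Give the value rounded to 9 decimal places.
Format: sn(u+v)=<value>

sn u = 0.9961948061533005, cn u = -0.08715450758961395, dn u = 0.9614625811787137
sn v = 0.7785748375933912, cn v = 0.6275517685947706, dn v = 0.9766413926606584
m = k² = 0.076168272196
D = 1 − m·sn²u·sn²v = 0.9541791250180014
sn(u+v) = (sn u·cn v·dn v + sn v·cn u·dn u)/D = 0.5453195567629497/0.9541791250180014 = 0.5715064839137638

sn(u+v)=0.571506484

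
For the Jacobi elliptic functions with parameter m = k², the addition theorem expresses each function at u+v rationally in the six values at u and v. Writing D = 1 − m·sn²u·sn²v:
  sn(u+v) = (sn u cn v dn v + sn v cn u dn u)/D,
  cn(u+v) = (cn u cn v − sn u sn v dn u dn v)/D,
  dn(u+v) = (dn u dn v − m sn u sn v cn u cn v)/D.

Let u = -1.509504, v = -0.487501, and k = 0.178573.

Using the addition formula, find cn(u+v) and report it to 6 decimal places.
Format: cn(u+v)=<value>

sn u = -0.9973471364783271, cn u = 0.07279209681332933, dn u = 0.9840125253031042
sn v = -0.4679008071985734, cn v = 0.8837809879279614, dn v = 0.9965032131128224
m = k² = 0.031888316329
D = 1 − m·sn²u·sn²v = 0.9930556457292928
cn(u+v) = (cn u·cn v − sn u·sn v·dn u·dn v)/D = -0.3932608311268606/0.9930556457292928 = -0.3960108709095075

cn(u+v)=-0.396011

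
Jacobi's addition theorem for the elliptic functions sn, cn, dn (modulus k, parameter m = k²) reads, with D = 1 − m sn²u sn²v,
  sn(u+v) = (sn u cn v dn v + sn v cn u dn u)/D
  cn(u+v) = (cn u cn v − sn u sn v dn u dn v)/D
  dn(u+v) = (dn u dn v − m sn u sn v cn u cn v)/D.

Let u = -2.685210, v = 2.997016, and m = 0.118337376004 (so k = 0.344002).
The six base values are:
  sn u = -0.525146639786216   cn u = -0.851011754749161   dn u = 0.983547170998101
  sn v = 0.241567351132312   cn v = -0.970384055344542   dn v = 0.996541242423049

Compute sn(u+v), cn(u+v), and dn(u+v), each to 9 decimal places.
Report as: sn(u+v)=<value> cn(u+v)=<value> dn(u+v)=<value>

sn(u+v)=0.306220194 cn(u+v)=0.951960710 dn(u+v)=0.994436227

m = k² = 0.118337376004
D = 1 − m·sn²u·sn²v = 0.9980955937800594
sn(u+v) = (sn u·cn v·dn v + sn v·cn u·dn u)/D = 0.3056370262941914/0.9980955937800594 = 0.3062201939361949
cn(u+v) = (cn u·cn v − sn u·sn v·dn u·dn v)/D = 0.9501477898102027/0.9980955937800594 = 0.9519607097069076
dn(u+v) = (dn u·dn v − m·sn u·sn v·cn u·cn v)/D = 0.9925424160440365/0.9980955937800594 = 0.9944362265792683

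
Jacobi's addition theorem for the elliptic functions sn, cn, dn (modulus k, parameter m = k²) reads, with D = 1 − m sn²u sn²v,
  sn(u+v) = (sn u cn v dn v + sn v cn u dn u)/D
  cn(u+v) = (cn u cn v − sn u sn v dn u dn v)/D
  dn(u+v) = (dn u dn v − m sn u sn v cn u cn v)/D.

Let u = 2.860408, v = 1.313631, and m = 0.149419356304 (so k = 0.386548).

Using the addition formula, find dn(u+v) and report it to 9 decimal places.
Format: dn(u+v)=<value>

sn u = 0.3966879487954498, cn u = -0.9179535234860524, dn u = 0.9881736545544938
sn v = 0.956182821449723, cn v = 0.2927702374976786, dn v = 0.9291867605372472
m = k² = 0.149419356304
D = 1 − m·sn²u·sn²v = 0.978502559819318
dn(u+v) = (dn u·dn v − m·sn u·sn v·cn u·cn v)/D = 0.9334294382480467/0.978502559819318 = 0.9539366339730434

dn(u+v)=0.953936634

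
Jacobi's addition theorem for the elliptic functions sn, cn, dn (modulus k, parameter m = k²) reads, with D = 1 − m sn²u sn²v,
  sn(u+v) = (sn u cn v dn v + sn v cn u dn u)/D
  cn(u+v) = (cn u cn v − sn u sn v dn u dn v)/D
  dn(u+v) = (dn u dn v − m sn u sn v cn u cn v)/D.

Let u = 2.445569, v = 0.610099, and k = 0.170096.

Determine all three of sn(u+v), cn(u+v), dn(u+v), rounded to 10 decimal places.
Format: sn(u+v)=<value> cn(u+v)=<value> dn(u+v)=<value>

sn u = 0.6575096905293221, cn u = -0.7534460875603742, dn u = 0.9937262531613357
sn v = 0.5721156127929333, cn v = 0.820172985167499, dn v = 0.9952536727136732
m = k² = 0.028932649216
D = 1 − m·sn²u·sn²v = 0.9959058842520923
sn(u+v) = (sn u·cn v·dn v + sn v·cn u·dn u)/D = 0.1083582061098328/0.9959058842520923 = 0.108803660891318
cn(u+v) = (cn u·cn v − sn u·sn v·dn u·dn v)/D = -0.9899934491988322/0.9959058842520923 = -0.9940632592429151
dn(u+v) = (dn u·dn v − m·sn u·sn v·cn u·cn v)/D = 0.9957353150125385/0.9959058842520923 = 0.9998287295594384

sn(u+v)=0.1088036609 cn(u+v)=-0.9940632592 dn(u+v)=0.9998287296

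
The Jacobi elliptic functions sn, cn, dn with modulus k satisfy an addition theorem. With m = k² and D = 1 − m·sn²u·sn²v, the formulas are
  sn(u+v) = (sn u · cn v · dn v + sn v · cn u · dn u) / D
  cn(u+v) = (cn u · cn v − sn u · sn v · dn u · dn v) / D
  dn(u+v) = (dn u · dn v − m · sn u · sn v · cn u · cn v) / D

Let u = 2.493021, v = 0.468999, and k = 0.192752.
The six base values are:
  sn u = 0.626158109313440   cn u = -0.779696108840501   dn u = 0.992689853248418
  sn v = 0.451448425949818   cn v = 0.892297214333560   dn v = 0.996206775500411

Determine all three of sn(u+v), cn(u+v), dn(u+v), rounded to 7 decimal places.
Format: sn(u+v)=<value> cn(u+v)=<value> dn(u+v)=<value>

sn(u+v)=0.2077972 cn(u+v)=-0.9781719 dn(u+v)=0.9991975

m = k² = 0.037153333504
D = 1 − m·sn²u·sn²v = 0.9970311921399275
sn(u+v) = (sn u·cn v·dn v + sn v·cn u·dn u)/D = 0.207180325922875/0.9970311921399275 = 0.2077972359903846
cn(u+v) = (cn u·cn v − sn u·sn v·dn u·dn v)/D = -0.97526791736961/0.9970311921399275 = -0.9781719218597293
dn(u+v) = (dn u·dn v − m·sn u·sn v·cn u·cn v)/D = 0.9962311177758563/0.9970311921399275 = 0.999197543296159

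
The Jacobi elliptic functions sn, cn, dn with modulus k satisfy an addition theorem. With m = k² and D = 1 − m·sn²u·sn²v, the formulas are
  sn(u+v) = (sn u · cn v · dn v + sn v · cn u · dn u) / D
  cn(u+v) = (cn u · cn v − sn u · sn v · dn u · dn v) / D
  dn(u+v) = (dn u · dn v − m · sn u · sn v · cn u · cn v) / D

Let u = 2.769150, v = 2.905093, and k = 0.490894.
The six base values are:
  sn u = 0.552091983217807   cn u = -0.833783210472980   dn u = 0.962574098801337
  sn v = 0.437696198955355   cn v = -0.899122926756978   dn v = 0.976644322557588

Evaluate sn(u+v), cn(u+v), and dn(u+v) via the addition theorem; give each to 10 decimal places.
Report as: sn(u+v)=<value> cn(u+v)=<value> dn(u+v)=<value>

m = k² = 0.240976919236
D = 1 − m·sn²u·sn²v = 0.9859283870857401
sn(u+v) = (sn u·cn v·dn v + sn v·cn u·dn u)/D = -0.8360902286910503/0.9859283870857401 = -0.8480232840870021
cn(u+v) = (cn u·cn v − sn u·sn v·dn u·dn v)/D = 0.5225015922931107/0.9859283870857401 = 0.529958969776242
dn(u+v) = (dn u·dn v − m·sn u·sn v·cn u·cn v)/D = 0.8964377408408143/0.9859283870857401 = 0.9092321030440689

sn(u+v)=-0.8480232841 cn(u+v)=0.5299589698 dn(u+v)=0.9092321030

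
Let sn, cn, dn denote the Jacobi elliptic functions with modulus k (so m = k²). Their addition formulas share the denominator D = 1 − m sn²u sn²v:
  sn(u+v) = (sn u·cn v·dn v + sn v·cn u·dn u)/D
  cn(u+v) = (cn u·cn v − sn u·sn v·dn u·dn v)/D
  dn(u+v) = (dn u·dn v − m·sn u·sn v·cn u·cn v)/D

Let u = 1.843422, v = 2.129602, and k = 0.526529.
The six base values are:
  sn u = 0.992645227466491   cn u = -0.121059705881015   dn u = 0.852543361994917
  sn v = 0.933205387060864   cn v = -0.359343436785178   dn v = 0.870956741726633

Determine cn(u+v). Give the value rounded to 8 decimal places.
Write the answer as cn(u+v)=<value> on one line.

cn(u+v)=-0.84546617

m = k² = 0.277232787841
D = 1 − m·sn²u·sn²v = 0.7621039756395462
cn(u+v) = (cn u·cn v − sn u·sn v·dn u·dn v)/D = -0.6443331281457517/0.7621039756395462 = -0.845466168320454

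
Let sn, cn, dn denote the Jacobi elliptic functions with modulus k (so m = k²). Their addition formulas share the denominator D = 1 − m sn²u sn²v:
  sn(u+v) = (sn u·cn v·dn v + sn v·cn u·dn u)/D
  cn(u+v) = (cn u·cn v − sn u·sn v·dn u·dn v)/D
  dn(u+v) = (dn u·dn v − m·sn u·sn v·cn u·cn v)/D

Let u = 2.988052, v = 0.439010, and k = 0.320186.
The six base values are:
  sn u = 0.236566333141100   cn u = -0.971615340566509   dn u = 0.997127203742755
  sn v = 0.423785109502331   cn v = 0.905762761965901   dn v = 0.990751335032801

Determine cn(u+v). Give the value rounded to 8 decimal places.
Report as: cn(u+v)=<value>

m = k² = 0.102519074596
D = 1 − m·sn²u·sn²v = 0.9989696092780044
cn(u+v) = (cn u·cn v − sn u·sn v·dn u·dn v)/D = -0.979093731157496/0.9989696092780044 = -0.9801036208349986

cn(u+v)=-0.98010362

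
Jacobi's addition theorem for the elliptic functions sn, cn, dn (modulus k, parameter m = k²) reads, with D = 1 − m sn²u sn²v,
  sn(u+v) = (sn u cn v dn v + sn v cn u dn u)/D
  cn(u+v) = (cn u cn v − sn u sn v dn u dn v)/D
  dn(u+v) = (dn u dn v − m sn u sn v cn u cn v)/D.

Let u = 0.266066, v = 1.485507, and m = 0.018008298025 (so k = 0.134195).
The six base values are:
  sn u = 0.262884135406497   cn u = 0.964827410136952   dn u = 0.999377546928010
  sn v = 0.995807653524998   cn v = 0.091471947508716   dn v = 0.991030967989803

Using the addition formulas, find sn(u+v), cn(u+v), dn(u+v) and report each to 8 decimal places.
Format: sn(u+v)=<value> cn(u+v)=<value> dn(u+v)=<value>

sn(u+v)=0.98523121 cn(u+v)=-0.17122929 dn(u+v)=0.99122132

m = k² = 0.018008298025
D = 1 − m·sn²u·sn²v = 0.9987658943376118
sn(u+v) = (sn u·cn v·dn v + sn v·cn u·dn u)/D = 0.9840153271071681/0.9987658943376118 = 0.9852312065178934
cn(u+v) = (cn u·cn v − sn u·sn v·dn u·dn v)/D = -0.1710179748160479/0.9987658943376118 = -0.1712292898522213
dn(u+v) = (dn u·dn v − m·sn u·sn v·cn u·cn v)/D = 0.9899980433705618/0.9987658943376118 = 0.9912213152083403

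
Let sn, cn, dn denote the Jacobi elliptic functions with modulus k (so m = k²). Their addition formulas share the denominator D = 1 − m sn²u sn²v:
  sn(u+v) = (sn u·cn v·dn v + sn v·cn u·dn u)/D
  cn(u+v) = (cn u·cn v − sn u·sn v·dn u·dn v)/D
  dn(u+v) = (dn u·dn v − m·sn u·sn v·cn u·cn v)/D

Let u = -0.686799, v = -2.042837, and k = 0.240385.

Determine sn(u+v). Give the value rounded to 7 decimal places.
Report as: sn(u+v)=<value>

sn(u+v)=-0.4421428

sn u = -0.6318695114160235, cn u = 0.775074783838873, dn u = 0.9883971037822849
sn v = -0.9063470508158118, cn v = -0.4225340500805589, dn v = 0.9759772993584407
m = k² = 0.057784948225
D = 1 − m·sn²u·sn²v = 0.9810478457920552
sn(u+v) = (sn u·cn v·dn v + sn v·cn u·dn u)/D = -0.4337632138952882/0.9810478457920552 = -0.4421427718900771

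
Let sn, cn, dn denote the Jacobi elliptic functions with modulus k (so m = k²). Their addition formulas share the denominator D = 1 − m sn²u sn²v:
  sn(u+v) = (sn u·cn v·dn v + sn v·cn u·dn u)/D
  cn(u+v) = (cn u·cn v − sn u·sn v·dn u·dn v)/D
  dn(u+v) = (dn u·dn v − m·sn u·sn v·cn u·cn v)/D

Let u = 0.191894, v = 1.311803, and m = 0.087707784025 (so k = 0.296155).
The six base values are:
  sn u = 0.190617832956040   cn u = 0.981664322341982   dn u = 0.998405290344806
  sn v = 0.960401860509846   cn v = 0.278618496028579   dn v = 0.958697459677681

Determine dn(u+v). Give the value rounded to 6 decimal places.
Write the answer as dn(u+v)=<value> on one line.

m = k² = 0.087707784025
D = 1 − m·sn²u·sn²v = 0.9970605154638016
dn(u+v) = (dn u·dn v − m·sn u·sn v·cn u·cn v)/D = 0.9527769667044154/0.9970605154638016 = 0.9555858966706882

dn(u+v)=0.955586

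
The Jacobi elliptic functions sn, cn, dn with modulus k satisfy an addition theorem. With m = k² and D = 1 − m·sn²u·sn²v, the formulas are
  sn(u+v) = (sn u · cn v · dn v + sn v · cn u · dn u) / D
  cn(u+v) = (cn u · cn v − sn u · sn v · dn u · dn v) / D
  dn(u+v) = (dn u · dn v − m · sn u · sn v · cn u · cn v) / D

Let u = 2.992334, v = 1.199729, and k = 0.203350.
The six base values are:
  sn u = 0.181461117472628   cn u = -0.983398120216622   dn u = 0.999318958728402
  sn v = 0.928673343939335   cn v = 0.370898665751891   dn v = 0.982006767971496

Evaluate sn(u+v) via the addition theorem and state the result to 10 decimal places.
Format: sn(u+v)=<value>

sn(u+v)=-0.8475362478

m = k² = 0.0413512225
D = 1 − m·sn²u·sn²v = 0.9988256934709337
sn(u+v) = (sn u·cn v·dn v + sn v·cn u·dn u)/D = -0.846540980444534/0.9988256934709337 = -0.8475362477939387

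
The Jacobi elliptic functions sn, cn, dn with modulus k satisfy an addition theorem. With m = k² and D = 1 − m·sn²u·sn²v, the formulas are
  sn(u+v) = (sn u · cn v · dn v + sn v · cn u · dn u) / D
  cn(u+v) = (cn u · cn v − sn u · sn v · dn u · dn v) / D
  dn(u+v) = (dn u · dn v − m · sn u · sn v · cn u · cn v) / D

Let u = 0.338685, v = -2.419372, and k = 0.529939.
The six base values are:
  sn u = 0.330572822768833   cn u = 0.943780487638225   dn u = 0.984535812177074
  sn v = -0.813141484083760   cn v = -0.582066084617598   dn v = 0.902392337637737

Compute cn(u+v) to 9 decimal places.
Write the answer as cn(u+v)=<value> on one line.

cn(u+v)=-0.316960050

m = k² = 0.280835343721
D = 1 − m·sn²u·sn²v = 0.9797083065662903
cn(u+v) = (cn u·cn v − sn u·sn v·dn u·dn v)/D = -0.3105283940368507/0.9797083065662903 = -0.3169600502063716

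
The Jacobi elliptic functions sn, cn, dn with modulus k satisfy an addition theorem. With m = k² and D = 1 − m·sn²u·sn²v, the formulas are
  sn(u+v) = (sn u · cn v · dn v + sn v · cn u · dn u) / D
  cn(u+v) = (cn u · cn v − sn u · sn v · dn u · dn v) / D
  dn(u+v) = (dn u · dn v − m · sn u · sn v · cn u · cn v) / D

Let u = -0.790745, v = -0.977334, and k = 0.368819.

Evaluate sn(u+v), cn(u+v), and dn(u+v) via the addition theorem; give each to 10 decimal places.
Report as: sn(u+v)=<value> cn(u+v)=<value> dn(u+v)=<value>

sn(u+v)=-0.9916163419 cn(u+v)=-0.1292169901 dn(u+v)=0.9307221926

sn u = -0.7039035945684425, cn u = 0.7102955226901164, dn u = 0.9657127315754348
sn v = -0.819132614542431, cn v = 0.5736041839046165, dn v = 0.9532725411888306
m = k² = 0.136027454761
D = 1 − m·sn²u·sn²v = 0.9547767912174829
sn(u+v) = (sn u·cn v·dn v + sn v·cn u·dn u)/D = -0.9467722690159725/0.9547767912174829 = -0.991616341876824
cn(u+v) = (cn u·cn v − sn u·sn v·dn u·dn v)/D = -0.1233733831500939/0.9547767912174829 = -0.1292169900702911
dn(u+v) = (dn u·dn v − m·sn u·sn v·cn u·cn v)/D = 0.8886319485680595/0.9547767912174829 = 0.9307221926026513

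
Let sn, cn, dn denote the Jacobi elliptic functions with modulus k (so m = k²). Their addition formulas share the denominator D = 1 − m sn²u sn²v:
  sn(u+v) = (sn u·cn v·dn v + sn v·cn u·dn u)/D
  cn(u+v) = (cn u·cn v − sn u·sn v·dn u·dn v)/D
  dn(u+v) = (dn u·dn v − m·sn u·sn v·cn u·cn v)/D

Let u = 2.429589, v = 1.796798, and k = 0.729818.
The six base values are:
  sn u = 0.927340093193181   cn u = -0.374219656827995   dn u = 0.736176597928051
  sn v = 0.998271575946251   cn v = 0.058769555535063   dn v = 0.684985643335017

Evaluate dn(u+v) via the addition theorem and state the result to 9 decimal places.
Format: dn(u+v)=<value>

dn(u+v)=0.947706612

m = k² = 0.532634313124
D = 1 − m·sn²u·sn²v = 0.5435380035456082
dn(u+v) = (dn u·dn v − m·sn u·sn v·cn u·cn v)/D = 0.5151145597615188/0.5435380035456082 = 0.9477066118676569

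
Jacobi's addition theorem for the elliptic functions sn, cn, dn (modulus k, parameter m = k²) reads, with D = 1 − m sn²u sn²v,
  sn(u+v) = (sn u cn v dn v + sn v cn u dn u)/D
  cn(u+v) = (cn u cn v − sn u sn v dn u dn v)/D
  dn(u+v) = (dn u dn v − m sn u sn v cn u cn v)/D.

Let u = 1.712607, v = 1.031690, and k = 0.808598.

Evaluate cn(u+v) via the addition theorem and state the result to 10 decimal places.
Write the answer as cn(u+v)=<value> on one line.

sn u = 0.984179581982977, cn u = 0.1771737858934348, dn u = 0.6055521288429668
sn v = 0.8051451742461981, cn v = 0.5930777760024896, dn v = 0.759044471723773
m = k² = 0.653830725604
D = 1 − m·sn²u·sn²v = 0.5894534416149848
cn(u+v) = (cn u·cn v − sn u·sn v·dn u·dn v)/D = -0.2591451103200662/0.5894534416149848 = -0.4396362664539888

cn(u+v)=-0.4396362665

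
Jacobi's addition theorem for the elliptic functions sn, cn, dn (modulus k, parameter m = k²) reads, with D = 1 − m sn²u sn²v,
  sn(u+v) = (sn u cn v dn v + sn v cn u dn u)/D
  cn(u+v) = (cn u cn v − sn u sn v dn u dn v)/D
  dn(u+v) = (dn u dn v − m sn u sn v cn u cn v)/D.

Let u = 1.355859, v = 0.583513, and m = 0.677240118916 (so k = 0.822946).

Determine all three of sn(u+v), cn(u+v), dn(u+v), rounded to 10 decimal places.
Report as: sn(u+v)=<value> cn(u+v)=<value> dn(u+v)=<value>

sn u = 0.916754878799679, cn u = 0.3994502374476524, dn u = 0.6563692922385859
sn v = 0.5335070359219536, cn v = 0.845795626981939, dn v = 0.8984638608570387
m = k² = 0.677240118916
D = 1 − m·sn²u·sn²v = 0.8379946190768469
sn(u+v) = (sn u·cn v·dn v + sn v·cn u·dn u)/D = 0.8365359776985001/0.8379946190768469 = 0.9982593666532685
cn(u+v) = (cn u·cn v − sn u·sn v·dn u·dn v)/D = 0.04942205598479483/0.8379946190768469 = 0.05897657915660514
dn(u+v) = (dn u·dn v − m·sn u·sn v·cn u·cn v)/D = 0.4778153042504994/0.8379946190768469 = 0.5701889885365507

sn(u+v)=0.9982593667 cn(u+v)=0.0589765792 dn(u+v)=0.5701889885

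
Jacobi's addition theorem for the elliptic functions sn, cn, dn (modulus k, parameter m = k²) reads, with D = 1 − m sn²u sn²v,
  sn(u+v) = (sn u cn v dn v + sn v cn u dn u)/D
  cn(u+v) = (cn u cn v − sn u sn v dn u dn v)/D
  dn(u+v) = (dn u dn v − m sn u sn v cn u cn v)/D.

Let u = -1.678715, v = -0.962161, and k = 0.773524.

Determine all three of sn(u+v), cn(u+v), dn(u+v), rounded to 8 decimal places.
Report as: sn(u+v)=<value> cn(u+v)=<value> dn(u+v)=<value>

sn u = -0.9852872681576101, cn u = 0.1709064048141955, dn u = 0.6474083069115288
sn v = -0.7764952513503897, cn v = 0.6301231027587348, dn v = 0.7995213180120384
m = k² = 0.598339378576
D = 1 − m·sn²u·sn²v = 0.6497719418920961
sn(u+v) = (sn u·cn v·dn v + sn v·cn u·dn u)/D = -0.5823008948264988/0.6497719418920961 = -0.8961619566564759
cn(u+v) = (cn u·cn v − sn u·sn v·dn u·dn v)/D = -0.288321425416989/0.6497719418920961 = -0.4437271092029838
dn(u+v) = (dn u·dn v − m·sn u·sn v·cn u·cn v)/D = 0.4683183226193704/0.6497719418920961 = 0.7207426058682314

sn(u+v)=-0.89616196 cn(u+v)=-0.44372711 dn(u+v)=0.72074261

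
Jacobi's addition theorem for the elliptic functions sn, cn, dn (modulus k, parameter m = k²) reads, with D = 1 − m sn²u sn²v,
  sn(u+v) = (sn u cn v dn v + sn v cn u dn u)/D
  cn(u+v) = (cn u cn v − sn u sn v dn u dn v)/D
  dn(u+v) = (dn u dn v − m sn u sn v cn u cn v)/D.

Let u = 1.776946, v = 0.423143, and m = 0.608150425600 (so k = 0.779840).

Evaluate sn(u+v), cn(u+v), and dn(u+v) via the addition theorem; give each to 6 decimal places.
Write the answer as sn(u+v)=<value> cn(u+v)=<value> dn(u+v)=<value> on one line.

sn u = 0.9935078299954456, cn u = 0.1137637540596336, dn u = 0.6322344294749408
sn v = 0.4038929938088844, cn v = 0.9148062360697464, dn v = 0.9491009927648221
m = k² = 0.6081504256
D = 1 − m·sn²u·sn²v = 0.9020766544371613
sn(u+v) = (sn u·cn v·dn v + sn v·cn u·dn u)/D = 0.8916568722361343/0.9020766544371613 = 0.9884491166579094
cn(u+v) = (cn u·cn v − sn u·sn v·dn u·dn v)/D = -0.1367125183537186/0.9020766544371613 = -0.1515531054719718
dn(u+v) = (dn u·dn v − m·sn u·sn v·cn u·cn v)/D = 0.5746573690502421/0.9020766544371613 = 0.6370382896216197

sn(u+v)=0.988449 cn(u+v)=-0.151553 dn(u+v)=0.637038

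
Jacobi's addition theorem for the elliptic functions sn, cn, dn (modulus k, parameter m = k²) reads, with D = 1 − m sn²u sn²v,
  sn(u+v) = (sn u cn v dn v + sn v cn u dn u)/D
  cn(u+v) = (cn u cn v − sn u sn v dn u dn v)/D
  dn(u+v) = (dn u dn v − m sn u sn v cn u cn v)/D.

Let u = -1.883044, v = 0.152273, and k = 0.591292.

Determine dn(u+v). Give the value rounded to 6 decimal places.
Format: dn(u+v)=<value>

sn u = -0.9937158311377902, cn u = -0.1119323319963041, dn u = 0.8091688230837873
sn v = 0.1514828787670465, cn v = 0.9884598815533427, dn v = 0.9959804742285959
m = k² = 0.349626229264
D = 1 − m·sn²u·sn²v = 0.9920776226675797
dn(u+v) = (dn u·dn v − m·sn u·sn v·cn u·cn v)/D = 0.8000933806723824/0.9920776226675797 = 0.8064826404621704

dn(u+v)=0.806483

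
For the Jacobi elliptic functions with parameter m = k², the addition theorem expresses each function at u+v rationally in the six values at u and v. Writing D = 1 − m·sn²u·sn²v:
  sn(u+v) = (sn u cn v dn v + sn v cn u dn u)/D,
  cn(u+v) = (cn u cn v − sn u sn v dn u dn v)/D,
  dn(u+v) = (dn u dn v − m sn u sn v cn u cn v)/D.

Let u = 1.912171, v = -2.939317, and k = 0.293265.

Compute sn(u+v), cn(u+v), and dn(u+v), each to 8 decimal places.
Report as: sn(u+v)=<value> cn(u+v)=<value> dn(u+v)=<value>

sn u = 0.9574395519325056, cn u = -0.2886338587125268, dn u = 0.9597711291767315
sn v = -0.2696330110616782, cn v = -0.9629631557571727, dn v = 0.9968687548453074
m = k² = 0.086004360225
D = 1 − m·sn²u·sn²v = 0.9942682225264059
sn(u+v) = (sn u·cn v·dn v + sn v·cn u·dn u)/D = -0.8443976742195332/0.9942682225264059 = -0.8492654749378833
cn(u+v) = (cn u·cn v − sn u·sn v·dn u·dn v)/D = 0.5249398690311699/0.9942682225264059 = 0.5279660529603504
dn(u+v) = (dn u·dn v − m·sn u·sn v·cn u·cn v)/D = 0.9629369399298351/0.9942682225264059 = 0.9684880981945103

sn(u+v)=-0.84926547 cn(u+v)=0.52796605 dn(u+v)=0.96848810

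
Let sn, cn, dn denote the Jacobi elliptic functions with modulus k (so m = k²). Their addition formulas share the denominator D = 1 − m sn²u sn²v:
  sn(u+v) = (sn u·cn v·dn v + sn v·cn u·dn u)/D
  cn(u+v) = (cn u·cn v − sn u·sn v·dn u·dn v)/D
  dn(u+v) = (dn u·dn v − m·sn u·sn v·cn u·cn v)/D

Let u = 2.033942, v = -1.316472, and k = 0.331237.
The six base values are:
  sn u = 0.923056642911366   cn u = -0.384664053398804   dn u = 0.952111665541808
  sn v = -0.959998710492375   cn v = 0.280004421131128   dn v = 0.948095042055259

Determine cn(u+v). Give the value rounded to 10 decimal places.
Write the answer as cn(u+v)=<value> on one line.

m = k² = 0.109717950169
D = 1 − m·sn²u·sn²v = 0.9138459518168843
cn(u+v) = (cn u·cn v − sn u·sn v·dn u·dn v)/D = 0.692198012930207/0.9138459518168843 = 0.7574559055101106

cn(u+v)=0.7574559055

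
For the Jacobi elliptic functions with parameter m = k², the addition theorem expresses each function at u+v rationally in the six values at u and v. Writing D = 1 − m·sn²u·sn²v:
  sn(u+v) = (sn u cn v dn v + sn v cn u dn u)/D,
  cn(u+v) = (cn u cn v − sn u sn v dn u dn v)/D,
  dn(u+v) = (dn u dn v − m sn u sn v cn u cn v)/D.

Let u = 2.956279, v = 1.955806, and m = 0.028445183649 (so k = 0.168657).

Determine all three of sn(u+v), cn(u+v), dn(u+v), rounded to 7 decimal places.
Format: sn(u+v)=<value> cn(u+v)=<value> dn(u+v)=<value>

sn(u+v)=-0.9866984 cn(u+v)=0.1625615 dn(u+v)=0.9860560

sn u = 0.2064807469488655, cn u = -0.9784506636205213, dn u = 0.9993934458155932
sn v = 0.9328537606534465, cn v = -0.3602552723205066, dn v = 0.9875457164701278
m = k² = 0.028445183649
D = 1 − m·sn²u·sn²v = 0.9989446536788477
sn(u+v) = (sn u·cn v·dn v + sn v·cn u·dn u)/D = -0.9856571041573683/0.9989446536788477 = -0.9866984126972951
cn(u+v) = (cn u·cn v − sn u·sn v·dn u·dn v)/D = 0.1623899446938262/0.9989446536788477 = 0.1625615033783776
dn(u+v) = (dn u·dn v − m·sn u·sn v·cn u·cn v)/D = 0.985015410220602/0.9989446536788477 = 0.986056040835748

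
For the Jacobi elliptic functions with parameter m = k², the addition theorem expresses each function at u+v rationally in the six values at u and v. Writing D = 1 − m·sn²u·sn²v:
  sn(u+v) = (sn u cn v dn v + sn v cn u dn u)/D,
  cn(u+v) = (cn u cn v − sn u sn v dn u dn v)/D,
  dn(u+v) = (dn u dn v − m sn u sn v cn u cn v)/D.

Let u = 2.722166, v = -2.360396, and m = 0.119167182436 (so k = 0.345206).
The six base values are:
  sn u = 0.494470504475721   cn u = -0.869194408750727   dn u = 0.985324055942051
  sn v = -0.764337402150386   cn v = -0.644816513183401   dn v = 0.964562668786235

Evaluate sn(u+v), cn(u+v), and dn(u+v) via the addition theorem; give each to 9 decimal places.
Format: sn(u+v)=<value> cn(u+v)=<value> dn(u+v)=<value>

m = k² = 0.119167182436
D = 1 − m·sn²u·sn²v = 0.9829781140487205
sn(u+v) = (sn u·cn v·dn v + sn v·cn u·dn u)/D = 0.3470639079416702/0.9829781140487205 = 0.3530738914543811
cn(u+v) = (cn u·cn v − sn u·sn v·dn u·dn v)/D = 0.9196698410315711/0.9829781140487205 = 0.9355954399061914
dn(u+v) = (dn u·dn v − m·sn u·sn v·cn u·cn v)/D = 0.9756494686238356/0.9829781140487205 = 0.9925444470022842

sn(u+v)=0.353073891 cn(u+v)=0.935595440 dn(u+v)=0.992544447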